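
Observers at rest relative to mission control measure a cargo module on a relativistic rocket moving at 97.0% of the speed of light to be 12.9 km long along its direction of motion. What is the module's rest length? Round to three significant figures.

γ = 1/√(1 − β²) = 1/√(1 − 0.9409) = 1/√0.0591 = 4.1135.
Proper length: L₀ = γ·L = 4.1135 × 12.9 = 53.1 km.

53.1 km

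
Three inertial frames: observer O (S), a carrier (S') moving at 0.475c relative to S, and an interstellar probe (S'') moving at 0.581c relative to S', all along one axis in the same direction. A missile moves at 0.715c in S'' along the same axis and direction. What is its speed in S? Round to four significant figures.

Apply u = (u'+v)/(1+u'v) twice. Missile in the carrier frame: (0.715+0.581)/(1+0.715·0.581) = 1.296/1.415415 = 0.91563c.
That velocity, transformed to the rest frame of observer O: (0.91563+0.475)/(1+0.91563·0.475) = 1.39063/1.43492425 = 0.96913c.

0.9691c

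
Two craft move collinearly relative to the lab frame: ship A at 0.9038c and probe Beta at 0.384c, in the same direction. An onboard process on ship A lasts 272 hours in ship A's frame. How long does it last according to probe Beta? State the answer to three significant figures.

449 hours

The velocity of ship A relative to probe Beta is (0.9038 − 0.384)c / (1 − 0.9038×0.384) = 0.79609c; relative speed 0.79609c.
γ for this relative speed: γ = 1/√(1 − 0.633759) = 1.6524.
The clock on ship A records proper time, so probe Beta measures Δt = γΔτ = 1.6524 × 272 = 449 hours.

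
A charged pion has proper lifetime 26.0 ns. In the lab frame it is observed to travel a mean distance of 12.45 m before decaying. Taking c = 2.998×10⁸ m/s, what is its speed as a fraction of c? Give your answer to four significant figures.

0.8476c

Let x = d/(cτ) = 12.45 m / (2.998×10⁸ m/s × 2.600×10^-8 s) = 1.5972. Since d = βγcτ, x = βγ = β/√(1−β²).
Solving: β² = x²/(1+x²) = 2.55105/3.55105 = 0.718393, so β = 0.8476.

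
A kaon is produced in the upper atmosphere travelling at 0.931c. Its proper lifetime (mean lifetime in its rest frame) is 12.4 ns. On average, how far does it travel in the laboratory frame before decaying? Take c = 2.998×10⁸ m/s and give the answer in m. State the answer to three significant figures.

9.48 m

Lorentz factor: γ = (1 − 0.866761)^(−1/2) = 2.7396.
Lab-frame lifetime: Δt = γτ = 2.7396 × 12.4 ns = 33.971 ns.
Distance: d = vΔt = 0.931 × 2.998×10⁸ m/s × 3.3971×10^-8 s = 9.48 m.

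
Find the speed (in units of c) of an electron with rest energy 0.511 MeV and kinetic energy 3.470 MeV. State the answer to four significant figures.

γ = 1 + K/(mc²) = 1 + 3.470/0.511 = 7.7906.
β = √(1 − 1/γ²) = √(1 − 0.0164762) = √0.9835238 = 0.9917.

0.9917c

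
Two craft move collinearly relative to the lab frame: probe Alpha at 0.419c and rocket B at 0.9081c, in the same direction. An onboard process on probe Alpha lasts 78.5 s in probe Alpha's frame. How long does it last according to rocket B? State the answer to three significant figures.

The velocity of probe Alpha relative to rocket B is (0.419 − 0.9081)c / (1 − 0.419×0.9081) = −0.7895c; relative speed 0.7895c.
γ for this relative speed: γ = 1/√(1 − 0.62331) = 1.6293.
Probe Alpha's interval is proper; time dilation gives Δt_B = γΔτ = 1.6293 × 78.5 s = 128 s.

128 s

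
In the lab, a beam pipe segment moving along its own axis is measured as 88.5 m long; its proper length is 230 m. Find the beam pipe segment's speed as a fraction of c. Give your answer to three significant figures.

0.923c

Length contraction gives γ = L₀/L = 230/88.5 = 2.5989.
β = √(1 − 1/γ²) = √0.851946 = 0.923.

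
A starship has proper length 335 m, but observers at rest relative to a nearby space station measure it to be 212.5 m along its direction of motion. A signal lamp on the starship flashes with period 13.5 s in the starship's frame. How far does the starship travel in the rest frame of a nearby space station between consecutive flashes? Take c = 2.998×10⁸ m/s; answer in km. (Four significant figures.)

Length contraction gives γ = L₀/L = 335/212.5 = 1.57647.
β = √(1 − 1/γ²) = 0.77306. Lab-frame period = γτ = 1.57647×13.5 s = 21.282 s. Distance = βc × γτ = 0.77306 × 2.998×10⁸ m/s × 21.282 s = 4.9324×10^9 m = 4.932×10^6 km.

4.932×10^6 km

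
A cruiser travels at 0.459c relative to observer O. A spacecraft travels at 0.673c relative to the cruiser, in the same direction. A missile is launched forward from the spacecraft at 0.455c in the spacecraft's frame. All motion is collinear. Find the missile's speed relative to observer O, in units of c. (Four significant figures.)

0.9471c

Apply u = (u'+v)/(1+u'v) twice. Missile in the cruiser frame: (0.455+0.673)/(1+0.455·0.673) = 1.128/1.306215 = 0.86356c.
That velocity, transformed to the rest frame of observer O: (0.86356+0.459)/(1+0.86356·0.459) = 1.32256/1.39637404 = 0.94714c.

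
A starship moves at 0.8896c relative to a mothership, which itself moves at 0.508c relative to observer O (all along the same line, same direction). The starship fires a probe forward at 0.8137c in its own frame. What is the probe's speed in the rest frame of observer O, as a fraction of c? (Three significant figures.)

Compose velocities in two stages. Stage 1 (into S'): u₁ = (0.8137+0.8896)/(1+0.8137×0.8896) = 0.98807.
Stage 2 (into S): u = (0.98807+0.508)/(1+0.98807×0.508) = 0.99609, so the speed is 0.996c.

0.996c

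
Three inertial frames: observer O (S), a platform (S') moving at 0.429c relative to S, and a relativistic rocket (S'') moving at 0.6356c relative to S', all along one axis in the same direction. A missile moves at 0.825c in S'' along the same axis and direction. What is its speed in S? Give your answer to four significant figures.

First combine the missile and relativistic rocket (S''→S'): u₁ = (0.825 + 0.6356)/(1 + 0.825×0.6356) = 1.4606/1.52437 = 0.95817.
Then combine with the platform (S'→S): u = (0.95817 + 0.429)/(1 + 0.95817×0.429) = 1.38717/1.41105493 = 0.98307.

0.9831c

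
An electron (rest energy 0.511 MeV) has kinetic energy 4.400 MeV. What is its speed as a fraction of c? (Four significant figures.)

0.9946c

K = (γ−1)mc², so γ = 1 + 4.400/0.511 = 9.6106.
Then v/c = √(1 − γ⁻²) = √(1 − 0.0108268) = √0.9891732 = 0.9946.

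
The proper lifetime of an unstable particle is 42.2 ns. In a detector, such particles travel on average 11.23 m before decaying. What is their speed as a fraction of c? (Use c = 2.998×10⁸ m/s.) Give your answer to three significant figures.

Lab distance = (lab lifetime)·v = γτ·βc, so βγ = d/(cτ) = 11.23/(2.998×10⁸ × 4.220×10^-8) = 0.88764.
With βγ = 0.88764: γ² = 1 + (βγ)² = 1.787905, and β = (βγ)/γ = 0.88764/1.33713 = 0.664.

0.664c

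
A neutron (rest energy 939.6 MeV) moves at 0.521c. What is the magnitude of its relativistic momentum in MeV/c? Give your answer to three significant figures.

574 MeV/c

With β = 0.521, γ = 1/√(1 − 0.521²) = 1/√0.728559 = 1.1716.
Momentum: p = γβ·mc = 1.1716 × 0.521 × 939.6 MeV/c = 574 MeV/c.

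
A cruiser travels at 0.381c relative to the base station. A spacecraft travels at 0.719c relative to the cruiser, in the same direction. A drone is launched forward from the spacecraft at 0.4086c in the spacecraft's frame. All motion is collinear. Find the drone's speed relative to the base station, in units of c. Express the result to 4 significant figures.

Compose velocities in two stages. Stage 1 (into S'): u₁ = (0.4086+0.719)/(1+0.4086×0.719) = 0.87155.
Stage 2 (into S): u = (0.87155+0.381)/(1+0.87155×0.381) = 0.94031, so the speed is 0.9403c.

0.9403c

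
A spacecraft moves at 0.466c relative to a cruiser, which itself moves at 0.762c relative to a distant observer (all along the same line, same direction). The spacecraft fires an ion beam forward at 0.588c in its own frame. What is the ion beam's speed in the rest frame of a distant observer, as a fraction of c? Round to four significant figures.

0.9748c

First combine the ion beam and spacecraft (S''→S'): u₁ = (0.588 + 0.466)/(1 + 0.588×0.466) = 1.054/1.274008 = 0.82731.
Then combine with the cruiser (S'→S): u = (0.82731 + 0.762)/(1 + 0.82731×0.762) = 1.58931/1.63041022 = 0.97479.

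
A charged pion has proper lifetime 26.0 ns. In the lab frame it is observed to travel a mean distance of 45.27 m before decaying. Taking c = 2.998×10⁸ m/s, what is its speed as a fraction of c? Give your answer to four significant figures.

0.9855c

Let x = d/(cτ) = 45.27 m / (2.998×10⁸ m/s × 2.600×10^-8 s) = 5.8077. Since d = βγcτ, x = βγ = β/√(1−β²).
Solving: β² = x²/(1+x²) = 33.7294/34.7294 = 0.971206, so β = 0.9855.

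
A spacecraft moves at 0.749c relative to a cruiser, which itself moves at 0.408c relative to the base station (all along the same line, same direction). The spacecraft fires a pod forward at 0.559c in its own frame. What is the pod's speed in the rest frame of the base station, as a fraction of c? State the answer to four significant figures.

Compose velocities in two stages. Stage 1 (into S'): u₁ = (0.559+0.749)/(1+0.559×0.749) = 0.92198.
Stage 2 (into S): u = (0.92198+0.408)/(1+0.92198×0.408) = 0.96644, so the speed is 0.9664c.

0.9664c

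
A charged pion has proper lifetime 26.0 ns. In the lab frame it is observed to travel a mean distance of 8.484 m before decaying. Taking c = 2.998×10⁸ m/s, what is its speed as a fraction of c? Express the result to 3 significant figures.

d = βγcτ ⇒ βγ = d/(cτ) = 8.484 m / (7.7948 m) = 1.0884.
β = (βγ)/√(1+(βγ)²) = 1.0884/√2.18461 = 0.736.

0.736c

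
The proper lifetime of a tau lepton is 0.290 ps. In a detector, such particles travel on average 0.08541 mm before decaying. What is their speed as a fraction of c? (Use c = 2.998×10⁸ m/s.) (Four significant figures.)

0.7008c

d = βγcτ ⇒ βγ = d/(cτ) = 8.541×10^-5 m / (8.6942×10^-5 m) = 0.98238.
β = (βγ)/√(1+(βγ)²) = 0.98238/√1.96507 = 0.7008.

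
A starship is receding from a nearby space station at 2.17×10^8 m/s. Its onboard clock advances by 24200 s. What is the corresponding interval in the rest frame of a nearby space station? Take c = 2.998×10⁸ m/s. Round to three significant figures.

35100 s

β = v/c = (2.17×10^8 m/s)/(2.998×10⁸ m/s) = 0.723816.
With β = 0.723816, γ = 1/√(1 − 0.723816²) = 1/√0.4760904 = 1.4493.
Time dilation: Δt = γ·Δτ = 1.4493 × 24200 = 35100 s.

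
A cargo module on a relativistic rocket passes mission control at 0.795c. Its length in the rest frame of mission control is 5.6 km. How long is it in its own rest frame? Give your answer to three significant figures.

9.23 km

Lorentz factor: γ = (1 − 0.632025)^(−1/2) = 1.6485.
Proper length: L₀ = γ·L = 1.6485 × 5.6 = 9.23 km.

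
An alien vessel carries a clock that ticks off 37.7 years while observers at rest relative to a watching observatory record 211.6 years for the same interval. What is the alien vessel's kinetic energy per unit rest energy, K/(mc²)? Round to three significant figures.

4.61

γ = Δt/Δτ = 211.6/37.7 = 5.61273.
K/(mc²) = γ − 1 = 5.61273 − 1 = 4.61.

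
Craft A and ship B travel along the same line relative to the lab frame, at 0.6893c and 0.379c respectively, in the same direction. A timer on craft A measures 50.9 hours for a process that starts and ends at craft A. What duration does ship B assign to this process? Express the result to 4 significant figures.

Speed of craft A in ship B's frame: u = (v_A − v_B)/(1 − v_A v_B/c²) = (0.6893 − 0.379)/(1 − 0.6893×0.379) = 0.3103/0.7387553 = 0.42003; |u| = 0.42003c.
At |u| = 0.42003c, γ = (1 − 0.176425)^(−1/2) = 1.1019.
Craft A's interval is proper; time dilation gives Δt_B = γΔτ = 1.1019 × 50.9 hours = 56.09 hours.

56.09 hours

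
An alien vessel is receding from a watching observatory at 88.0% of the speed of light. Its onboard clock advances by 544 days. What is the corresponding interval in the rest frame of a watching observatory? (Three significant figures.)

1150 days

β² = 0.7744, so γ = 1/√0.2256 = 2.1054.
Time dilation: Δt = γ·Δτ = 2.1054 × 544 = 1150 days.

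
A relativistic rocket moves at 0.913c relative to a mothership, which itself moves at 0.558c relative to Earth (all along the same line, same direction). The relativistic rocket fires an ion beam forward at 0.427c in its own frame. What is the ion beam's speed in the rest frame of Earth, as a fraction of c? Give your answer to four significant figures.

0.9897c

Compose velocities in two stages. Stage 1 (into S'): u₁ = (0.427+0.913)/(1+0.427×0.913) = 0.96413.
Stage 2 (into S): u = (0.96413+0.558)/(1+0.96413×0.558) = 0.98969, so the speed is 0.9897c.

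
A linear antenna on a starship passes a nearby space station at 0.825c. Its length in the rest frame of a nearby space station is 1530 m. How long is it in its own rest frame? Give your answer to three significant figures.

With β = 0.825, γ = 1/√(1 − 0.825²) = 1/√0.319375 = 1.7695.
Proper length: L₀ = γ·L = 1.7695 × 1530 = 2710 m.

2710 m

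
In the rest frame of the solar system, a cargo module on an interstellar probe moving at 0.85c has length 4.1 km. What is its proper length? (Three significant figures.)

7.78 km

γ = 1/√(1 − β²) = 1/√(1 − 0.7225) = 1/√0.2775 = 1/0.526783 = 1.8983.
Proper length: L₀ = γ·L = 1.8983 × 4.1 = 7.78 km.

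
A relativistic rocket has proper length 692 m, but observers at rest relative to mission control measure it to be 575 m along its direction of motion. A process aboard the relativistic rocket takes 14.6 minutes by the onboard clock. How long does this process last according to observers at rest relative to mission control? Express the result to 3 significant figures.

From L = L₀/γ: γ = 692/575 = 1.20348.
The same γ dilates the second interval: 1.20348 × 14.6 minutes = 17.6 minutes.

17.6 minutes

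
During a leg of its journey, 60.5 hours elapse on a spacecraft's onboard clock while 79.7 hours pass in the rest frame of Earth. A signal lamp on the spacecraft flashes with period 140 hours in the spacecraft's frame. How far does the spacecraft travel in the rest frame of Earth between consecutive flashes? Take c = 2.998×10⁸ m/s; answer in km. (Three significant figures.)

1.30×10^11 km

The time-dilation ratio gives γ = 79.7/60.5 = 1.31736.
β = √(1 − 1/γ²) = 0.65098. Lab-frame period = γτ = 1.31736×140 hours = 184.43 hours. Distance = βc × γτ = 0.65098 × 2.998×10⁸ m/s × 663948 s = 1.2958×10^14 m = 1.30×10^11 km.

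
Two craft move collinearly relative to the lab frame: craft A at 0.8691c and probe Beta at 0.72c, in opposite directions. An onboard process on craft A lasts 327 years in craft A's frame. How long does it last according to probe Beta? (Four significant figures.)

1549 years

Speed of craft A in probe Beta's frame: u = (v_A + v_B)/(1 + v_A v_B/c²) = (0.8691 + 0.72)/(1 + 0.8691×0.72) = 1.5891/1.625752 = 0.97746; |u| = 0.97746c.
At |u| = 0.97746c, γ = (1 − 0.955428)^(−1/2) = 4.7366.
The clock on craft A records proper time, so probe Beta measures Δt = γΔτ = 4.7366 × 327 = 1549 years.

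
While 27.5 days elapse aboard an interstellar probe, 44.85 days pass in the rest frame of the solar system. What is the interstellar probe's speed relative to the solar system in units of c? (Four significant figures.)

γ = Δt/Δτ = 44.85/27.5 = 1.6309.
β = √(1 − 1/γ²) = √(1 − 0.375963) = √0.624037 = 0.7900.

0.7900c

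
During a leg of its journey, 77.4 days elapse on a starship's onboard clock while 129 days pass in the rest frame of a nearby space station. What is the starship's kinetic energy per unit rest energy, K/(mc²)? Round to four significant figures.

0.6667

The time-dilation ratio gives γ = 129/77.4 = 1.66667.
K/(mc²) = γ − 1 = 1.66667 − 1 = 0.6667.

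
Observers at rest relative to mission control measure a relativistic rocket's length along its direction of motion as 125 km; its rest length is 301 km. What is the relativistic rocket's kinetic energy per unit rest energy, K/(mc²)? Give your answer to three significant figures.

1.41

From L = L₀/γ: γ = 301/125 = 2.408.
K/(mc²) = γ − 1 = 2.408 − 1 = 1.41.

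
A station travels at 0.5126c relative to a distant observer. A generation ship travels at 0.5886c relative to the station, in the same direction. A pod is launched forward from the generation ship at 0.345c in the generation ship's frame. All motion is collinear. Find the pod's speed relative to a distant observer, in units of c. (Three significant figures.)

0.922c

Compose velocities in two stages. Stage 1 (into S'): u₁ = (0.345+0.5886)/(1+0.345×0.5886) = 0.77602.
Stage 2 (into S): u = (0.77602+0.5126)/(1+0.77602×0.5126) = 0.9219, so the speed is 0.922c.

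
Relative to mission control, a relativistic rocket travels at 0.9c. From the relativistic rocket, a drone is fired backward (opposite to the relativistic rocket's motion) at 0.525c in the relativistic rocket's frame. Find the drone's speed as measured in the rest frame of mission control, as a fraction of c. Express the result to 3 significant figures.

In units of c, u = (u' + v)/(1 + u'v) with u' = −0.525 and v = 0.9.
Numerator: −0.525 + 0.9 = 0.375. Denominator: 1 + (−0.525)(0.9) = 0.5275.
u = 0.375/0.5275 = 0.7109, so the speed is 0.711c.

0.711c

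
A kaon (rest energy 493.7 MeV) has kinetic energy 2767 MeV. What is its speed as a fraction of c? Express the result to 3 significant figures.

0.988c

γ = 1 + K/(mc²) = 1 + 2767/493.7 = 6.6046.
β = √(1 − 1/γ²) = √(1 − 0.0229249) = √0.9770751 = 0.988.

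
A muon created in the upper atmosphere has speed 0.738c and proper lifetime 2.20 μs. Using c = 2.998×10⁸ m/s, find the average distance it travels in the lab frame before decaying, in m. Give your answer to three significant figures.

721 m

With β = 0.738, γ = 1/√(1 − 0.738²) = 1/√0.455356 = 1.4819.
Lab-frame lifetime: Δt = γτ = 1.4819 × 2.20 μs = 3.2602 μs.
Distance: d = vΔt = 0.738 × 2.998×10⁸ m/s × 3.2602×10^-6 s = 721 m.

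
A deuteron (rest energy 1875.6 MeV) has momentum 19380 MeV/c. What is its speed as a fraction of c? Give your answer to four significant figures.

pc/(mc²) = 19380/1875.6 = 10.333 = βγ = β/√(1−β²).
So β² = x²/(1 + x²) with x = 10.333: x² = 106.771, β² = 106.771/107.771 = 0.990721, β = 0.9953.

0.9953c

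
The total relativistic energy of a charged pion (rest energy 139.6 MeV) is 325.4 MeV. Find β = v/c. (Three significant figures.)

Total energy E = γmc² gives γ = 325.4/139.6 = 2.3309.
Hence β = √(1 − 1/γ²) = √(1 − 0.184057) = √0.815943 = 0.903.

0.903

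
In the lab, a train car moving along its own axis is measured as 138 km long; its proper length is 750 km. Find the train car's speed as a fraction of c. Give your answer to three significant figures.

Length contraction gives γ = L₀/L = 750/138 = 5.4348.
β = √(1 − 1/γ²) = √0.966144 = 0.983.

0.983c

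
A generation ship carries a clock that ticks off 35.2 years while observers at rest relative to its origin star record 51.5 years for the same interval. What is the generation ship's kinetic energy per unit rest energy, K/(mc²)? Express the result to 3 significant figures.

From Δt = γΔτ: γ = 51.5/35.2 = 1.46307.
Since K = (γ−1)mc², K/(mc²) = 1.46307 − 1 = 0.463.

0.463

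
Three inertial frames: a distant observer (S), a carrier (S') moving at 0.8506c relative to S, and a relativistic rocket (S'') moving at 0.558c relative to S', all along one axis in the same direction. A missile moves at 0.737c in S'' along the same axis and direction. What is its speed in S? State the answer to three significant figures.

0.993c

Apply u = (u'+v)/(1+u'v) twice. Missile in the carrier frame: (0.737+0.558)/(1+0.737·0.558) = 1.295/1.411246 = 0.91763c.
That velocity, transformed to the rest frame of a distant observer: (0.91763+0.8506)/(1+0.91763·0.8506) = 1.76823/1.780536078 = 0.99309c.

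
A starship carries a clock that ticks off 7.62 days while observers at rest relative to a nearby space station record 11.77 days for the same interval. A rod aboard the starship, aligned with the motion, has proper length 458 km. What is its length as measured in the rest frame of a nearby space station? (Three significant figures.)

297 km

From Δt = γΔτ: γ = 11.77/7.62 = 1.54462.
L = L₀/γ = 458/1.54462 = 297 km.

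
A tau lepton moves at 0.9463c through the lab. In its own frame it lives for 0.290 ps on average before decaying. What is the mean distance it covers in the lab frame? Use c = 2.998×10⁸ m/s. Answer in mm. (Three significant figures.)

0.254 mm

Lorentz factor: γ = (1 − 0.89548369)^(−1/2) = 3.0932.
Lab-frame lifetime: Δt = γτ = 3.0932 × 0.290 ps = 0.89703 ps.
Distance: d = vΔt = 0.9463 × 2.998×10⁸ m/s × 8.9703×10^-13 s = 2.54×10^-4 m = 0.254 mm.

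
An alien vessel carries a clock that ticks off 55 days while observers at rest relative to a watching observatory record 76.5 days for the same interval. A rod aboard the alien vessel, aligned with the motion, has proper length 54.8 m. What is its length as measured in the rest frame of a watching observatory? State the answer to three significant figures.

γ = Δt/Δτ = 76.5/55 = 1.39091.
L = L₀/γ = 54.8/1.39091 = 39.4 m.

39.4 m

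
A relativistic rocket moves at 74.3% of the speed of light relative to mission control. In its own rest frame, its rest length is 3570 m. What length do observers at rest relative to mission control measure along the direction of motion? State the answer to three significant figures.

β² = 0.552049, so γ = 1/√0.447951 = 1.4941.
Along the direction of motion the measured length is L₀/γ = 3570/1.4941 = 2390 m.

2390 m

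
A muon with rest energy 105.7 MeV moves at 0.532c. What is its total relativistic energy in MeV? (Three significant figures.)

γ = 1/√(1 − β²) = 1/√(1 − 0.283024) = 1/√0.716976 = 1/0.846744 = 1.181.
Total energy: E = γmc² = 1.181 × 105.7 MeV = 125 MeV.

125 MeV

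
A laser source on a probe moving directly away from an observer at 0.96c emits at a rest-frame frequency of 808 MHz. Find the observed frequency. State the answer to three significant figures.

Relativistic Doppler (source moving away): f_obs = f_src · √((1−β)/(1+β)).
With β = 0.96: factor = √(0.04/1.96) = 0.14286.
f_obs = 808 × 0.14286 = 115 MHz.

115 MHz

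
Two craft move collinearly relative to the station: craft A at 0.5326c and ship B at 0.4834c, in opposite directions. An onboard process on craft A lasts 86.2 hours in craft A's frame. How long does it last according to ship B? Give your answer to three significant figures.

146 hours

Transform craft A's velocity into ship B's frame: (0.5326 + 0.4834)/(1 + 0.5326·0.4834) = 1.016/1.25745884, so the relative speed is 0.80798c.
At |u| = 0.80798c, γ = (1 − 0.652832)^(−1/2) = 1.6972.
Craft A's interval is proper; time dilation gives Δt_B = γΔτ = 1.6972 × 86.2 hours = 146 hours.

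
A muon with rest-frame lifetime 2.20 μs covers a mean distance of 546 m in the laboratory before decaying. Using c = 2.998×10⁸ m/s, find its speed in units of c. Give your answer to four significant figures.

Let x = d/(cτ) = 546.0 m / (2.998×10⁸ m/s × 2.200×10^-6 s) = 0.82782. Since d = βγcτ, x = βγ = β/√(1−β²).
Solving: β² = x²/(1+x²) = 0.685286/1.685286 = 0.406629, so β = 0.6377.

0.6377c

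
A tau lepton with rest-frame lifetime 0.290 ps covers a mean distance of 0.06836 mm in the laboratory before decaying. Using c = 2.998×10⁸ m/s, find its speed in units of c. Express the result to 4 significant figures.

0.6181c

Let x = d/(cτ) = 6.836×10^-5 m / (2.998×10⁸ m/s × 2.900×10^-13 s) = 0.78627. Since d = βγcτ, x = βγ = β/√(1−β²).
Solving: β² = x²/(1+x²) = 0.618221/1.618221 = 0.382037, so β = 0.6181.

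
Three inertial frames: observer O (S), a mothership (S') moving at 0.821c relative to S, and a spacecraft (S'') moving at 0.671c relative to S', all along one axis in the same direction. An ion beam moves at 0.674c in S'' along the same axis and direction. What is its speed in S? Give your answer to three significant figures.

Compose velocities in two stages. Stage 1 (into S'): u₁ = (0.674+0.671)/(1+0.674×0.671) = 0.92615.
Stage 2 (into S): u = (0.92615+0.821)/(1+0.92615×0.821) = 0.99249, so the speed is 0.992c.

0.992c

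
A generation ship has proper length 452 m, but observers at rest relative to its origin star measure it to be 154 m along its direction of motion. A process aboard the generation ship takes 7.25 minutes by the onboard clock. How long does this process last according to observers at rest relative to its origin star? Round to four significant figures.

γ = L₀/L = 452/154 = 2.93506.
The same γ dilates the second interval: 2.93506 × 7.25 minutes = 21.28 minutes.

21.28 minutes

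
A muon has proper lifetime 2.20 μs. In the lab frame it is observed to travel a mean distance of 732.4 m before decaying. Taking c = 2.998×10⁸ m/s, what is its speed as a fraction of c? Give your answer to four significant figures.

Lab distance = (lab lifetime)·v = γτ·βc, so βγ = d/(cτ) = 732.4/(2.998×10⁸ × 2.200×10^-6) = 1.1104.
With βγ = 1.1104: γ² = 1 + (βγ)² = 2.23299, and β = (βγ)/γ = 1.1104/1.49432 = 0.7431.

0.7431c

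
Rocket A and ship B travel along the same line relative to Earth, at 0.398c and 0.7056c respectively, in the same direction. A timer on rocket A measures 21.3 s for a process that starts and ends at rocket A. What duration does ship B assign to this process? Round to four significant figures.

Speed of rocket A in ship B's frame: u = (v_A − v_B)/(1 − v_A v_B/c²) = (0.398 − 0.7056)/(1 − 0.398×0.7056) = −0.3076/0.7191712 = −0.42771; |u| = 0.42771c.
γ for this relative speed: γ = 1/√(1 − 0.182936) = 1.1063.
Rocket A's interval is proper; time dilation gives Δt_B = γΔτ = 1.1063 × 21.3 s = 23.56 s.

23.56 s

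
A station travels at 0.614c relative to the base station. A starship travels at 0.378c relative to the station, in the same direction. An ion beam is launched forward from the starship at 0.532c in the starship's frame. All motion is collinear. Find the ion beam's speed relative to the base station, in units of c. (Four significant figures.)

Apply u = (u'+v)/(1+u'v) twice. Ion beam in the station frame: (0.532+0.378)/(1+0.532·0.378) = 0.91/1.201096 = 0.75764c.
That velocity, transformed to the rest frame of the base station: (0.75764+0.614)/(1+0.75764·0.614) = 1.37164/1.46519096 = 0.93615c.

0.9362c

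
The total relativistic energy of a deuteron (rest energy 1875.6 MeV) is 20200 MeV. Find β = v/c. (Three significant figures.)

0.996

γ = E/(mc²) = 20200/1875.6 = 10.77.
β = √(1 − 1/γ²) = √(1 − 0.00862122) = √0.99137878 = 0.996.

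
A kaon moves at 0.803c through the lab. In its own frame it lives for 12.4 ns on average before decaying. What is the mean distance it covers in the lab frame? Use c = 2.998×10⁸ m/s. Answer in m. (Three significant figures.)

5.01 m

With β = 0.803, γ = 1/√(1 − 0.803²) = 1/√0.355191 = 1.6779.
Lab-frame lifetime: Δt = γτ = 1.6779 × 12.4 ns = 20.806 ns.
Distance: d = vΔt = 0.803 × 2.998×10⁸ m/s × 2.0806×10^-8 s = 5.01 m.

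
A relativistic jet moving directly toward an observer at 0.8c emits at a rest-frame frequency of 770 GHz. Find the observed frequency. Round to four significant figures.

Relativistic Doppler (source moving toward): f_obs = f_src · √((1+β)/(1−β)).
With β = 0.8: factor = √(1.8/0.2) = 3.
f_obs = 770 × 3 = 2310 GHz.

2310 GHz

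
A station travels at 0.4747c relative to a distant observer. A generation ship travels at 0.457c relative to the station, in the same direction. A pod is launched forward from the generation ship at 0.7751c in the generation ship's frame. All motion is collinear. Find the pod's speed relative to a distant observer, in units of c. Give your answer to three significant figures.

Compose velocities in two stages. Stage 1 (into S'): u₁ = (0.7751+0.457)/(1+0.7751×0.457) = 0.90982.
Stage 2 (into S): u = (0.90982+0.4747)/(1+0.90982×0.4747) = 0.96692, so the speed is 0.967c.

0.967c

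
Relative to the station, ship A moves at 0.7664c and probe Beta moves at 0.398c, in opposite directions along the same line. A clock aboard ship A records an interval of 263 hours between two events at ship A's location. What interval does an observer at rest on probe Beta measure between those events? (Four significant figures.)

582.4 hours

Speed of ship A in probe Beta's frame: u = (v_A + v_B)/(1 + v_A v_B/c²) = (0.7664 + 0.398)/(1 + 0.7664×0.398) = 1.1644/1.3050272 = 0.89224; |u| = 0.89224c.
At |u| = 0.89224c, γ = (1 − 0.796092)^(−1/2) = 2.2145.
The clock on ship A records proper time, so probe Beta measures Δt = γΔτ = 2.2145 × 263 = 582.4 hours.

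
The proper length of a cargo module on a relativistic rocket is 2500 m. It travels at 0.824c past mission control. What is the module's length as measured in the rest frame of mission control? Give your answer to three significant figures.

1420 m

Lorentz factor: γ = (1 − 0.678976)^(−1/2) = 1.7649.
Length contraction: L = L₀/γ = 2500/1.7649 = 1420 m.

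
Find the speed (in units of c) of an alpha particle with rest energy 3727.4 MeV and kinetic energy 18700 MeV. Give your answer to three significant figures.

K = (γ−1)mc², so γ = 1 + 18700/3727.4 = 6.0169.
Then v/c = √(1 − γ⁻²) = √(1 − 0.027622) = √0.972378 = 0.986.

0.986c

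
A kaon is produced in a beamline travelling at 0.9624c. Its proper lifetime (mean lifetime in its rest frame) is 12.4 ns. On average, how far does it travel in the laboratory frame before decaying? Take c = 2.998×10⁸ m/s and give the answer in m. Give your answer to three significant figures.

13.2 m

With β = 0.9624, γ = 1/√(1 − 0.9624²) = 1/√0.07378624 = 3.6814.
Lab-frame lifetime: Δt = γτ = 3.6814 × 12.4 ns = 45.649 ns.
Distance: d = vΔt = 0.9624 × 2.998×10⁸ m/s × 4.5649×10^-8 s = 13.2 m.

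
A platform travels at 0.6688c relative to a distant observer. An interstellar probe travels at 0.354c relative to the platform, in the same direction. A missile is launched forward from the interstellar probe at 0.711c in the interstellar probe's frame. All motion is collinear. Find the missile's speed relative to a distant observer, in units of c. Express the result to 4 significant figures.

0.9685c

Compose velocities in two stages. Stage 1 (into S'): u₁ = (0.711+0.354)/(1+0.711×0.354) = 0.85085.
Stage 2 (into S): u = (0.85085+0.6688)/(1+0.85085×0.6688) = 0.96852, so the speed is 0.9685c.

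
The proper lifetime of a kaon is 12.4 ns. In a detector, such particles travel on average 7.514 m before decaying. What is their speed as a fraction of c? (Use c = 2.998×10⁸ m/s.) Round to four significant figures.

Let x = d/(cτ) = 7.514 m / (2.998×10⁸ m/s × 1.240×10^-8 s) = 2.0212. Since d = βγcτ, x = βγ = β/√(1−β²).
Solving: β² = x²/(1+x²) = 4.08525/5.08525 = 0.803353, so β = 0.8963.

0.8963c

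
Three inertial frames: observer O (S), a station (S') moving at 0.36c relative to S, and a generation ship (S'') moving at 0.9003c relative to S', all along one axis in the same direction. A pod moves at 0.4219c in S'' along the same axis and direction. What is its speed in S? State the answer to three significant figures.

0.980c

Apply u = (u'+v)/(1+u'v) twice. Pod in the station frame: (0.4219+0.9003)/(1+0.4219·0.9003) = 1.3222/1.37983657 = 0.95823c.
That velocity, transformed to the rest frame of observer O: (0.95823+0.36)/(1+0.95823·0.36) = 1.31823/1.3449628 = 0.98012c.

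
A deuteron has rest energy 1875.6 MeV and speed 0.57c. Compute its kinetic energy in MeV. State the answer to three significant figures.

407 MeV

γ = 1/√(1 − β²) = 1/√(1 − 0.3249) = 1/√0.6751 = 1/0.821645 = 1.21707.
Kinetic energy: K = (γ − 1)mc² = (1.21707 − 1) × 1875.6 MeV = 0.21707 × 1875.6 = 407 MeV.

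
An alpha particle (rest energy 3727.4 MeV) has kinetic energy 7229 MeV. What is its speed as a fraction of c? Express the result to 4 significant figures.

0.9404c

γ = 1 + K/(mc²) = 1 + 7229/3727.4 = 2.9394.
β = √(1 − 1/γ²) = √(1 − 0.11574) = √0.88426 = 0.9404.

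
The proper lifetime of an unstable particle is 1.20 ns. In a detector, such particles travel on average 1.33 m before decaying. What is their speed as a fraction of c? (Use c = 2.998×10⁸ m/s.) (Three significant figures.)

Let x = d/(cτ) = 1.330 m / (2.998×10⁸ m/s × 1.200×10^-9 s) = 3.6969. Since d = βγcτ, x = βγ = β/√(1−β²).
Solving: β² = x²/(1+x²) = 13.6671/14.6671 = 0.93182, so β = 0.965.

0.965c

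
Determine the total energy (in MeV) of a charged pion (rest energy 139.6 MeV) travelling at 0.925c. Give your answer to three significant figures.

367 MeV

γ = 1/√(1 − β²) = 1/√(1 − 0.855625) = 1/√0.144375 = 1/0.379967 = 2.6318.
Total energy: E = γmc² = 2.6318 × 139.6 MeV = 367 MeV.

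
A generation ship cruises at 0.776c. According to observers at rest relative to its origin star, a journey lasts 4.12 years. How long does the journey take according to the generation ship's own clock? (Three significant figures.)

2.60 years

γ = 1/√(1 − β²) = 1/√(1 − 0.602176) = 1/√0.397824 = 1/0.630733 = 1.5855.
The generation ship's clock runs slow as seen from its origin star, so Δτ = Δt/γ = 4.12/1.5855 = 2.60 years.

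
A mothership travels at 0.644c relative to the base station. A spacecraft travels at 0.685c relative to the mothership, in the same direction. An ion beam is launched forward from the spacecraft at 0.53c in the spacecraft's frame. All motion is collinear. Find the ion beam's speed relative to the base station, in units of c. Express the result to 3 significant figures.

Apply u = (u'+v)/(1+u'v) twice. Ion beam in the mothership frame: (0.53+0.685)/(1+0.53·0.685) = 1.215/1.36305 = 0.89138c.
That velocity, transformed to the rest frame of the base station: (0.89138+0.644)/(1+0.89138·0.644) = 1.53538/1.57404872 = 0.97543c.

0.975c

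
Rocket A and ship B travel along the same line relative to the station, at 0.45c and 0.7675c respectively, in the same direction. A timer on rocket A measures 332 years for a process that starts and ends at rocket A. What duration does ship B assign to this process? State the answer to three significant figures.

380 years

Speed of rocket A in ship B's frame: u = (v_A − v_B)/(1 − v_A v_B/c²) = (0.45 − 0.7675)/(1 − 0.45×0.7675) = −0.3175/0.654625 = −0.48501; |u| = 0.48501c.
γ for this relative speed: γ = 1/√(1 − 0.235235) = 1.1435.
Rocket A's interval is proper; time dilation gives Δt_B = γΔτ = 1.1435 × 332 years = 380 years.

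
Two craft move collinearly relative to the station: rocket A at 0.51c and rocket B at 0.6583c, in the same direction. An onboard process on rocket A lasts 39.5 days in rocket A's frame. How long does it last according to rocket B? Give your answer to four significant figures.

Transform rocket A's velocity into rocket B's frame: (0.51 − 0.6583)/(1 − 0.51·0.6583) = −0.1483/0.664267, so the relative speed is 0.22325c.
At |u| = 0.22325c, γ = (1 − 0.0498406)^(−1/2) = 1.0259.
Rocket A's interval is proper; time dilation gives Δt_B = γΔτ = 1.0259 × 39.5 days = 40.52 days.

40.52 days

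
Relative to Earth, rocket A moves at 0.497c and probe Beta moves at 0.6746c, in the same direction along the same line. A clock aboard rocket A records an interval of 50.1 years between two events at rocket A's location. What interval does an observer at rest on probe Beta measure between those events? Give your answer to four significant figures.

Speed of rocket A in probe Beta's frame: u = (v_A − v_B)/(1 − v_A v_B/c²) = (0.497 − 0.6746)/(1 − 0.497×0.6746) = −0.1776/0.6647238 = −0.26718; |u| = 0.26718c.
γ for this relative speed: γ = 1/√(1 − 0.0713852) = 1.0377.
Rocket A's interval is proper; time dilation gives Δt_B = γΔτ = 1.0377 × 50.1 years = 51.99 years.

51.99 years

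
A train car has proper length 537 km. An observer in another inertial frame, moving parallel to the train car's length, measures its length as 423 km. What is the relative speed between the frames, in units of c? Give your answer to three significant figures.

0.616c

Length contraction gives γ = L₀/L = 537/423 = 1.2695.
β = √(1 − 1/γ²) = √0.37951 = 0.616.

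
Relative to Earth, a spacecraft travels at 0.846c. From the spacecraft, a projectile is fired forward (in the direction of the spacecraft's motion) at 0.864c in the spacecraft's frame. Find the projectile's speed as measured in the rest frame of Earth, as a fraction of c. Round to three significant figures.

0.988c

Relativistic velocity addition: u = (u' + v)/(1 + u'v/c²), with u' = 0.864c and v = 0.846c.
Numerator: 0.864 + 0.846 = 1.71. Denominator: 1 + (0.864)(0.846) = 1.730944.
u = 1.71/1.730944 = 0.9879, so the speed is 0.988c.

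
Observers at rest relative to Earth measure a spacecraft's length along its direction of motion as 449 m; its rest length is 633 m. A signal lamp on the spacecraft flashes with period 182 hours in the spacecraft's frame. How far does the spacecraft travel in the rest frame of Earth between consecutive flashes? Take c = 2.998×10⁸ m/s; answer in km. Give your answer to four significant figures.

1.952×10^11 km

From L = L₀/γ: γ = 633/449 = 1.4098.
β = √(1 − 1/γ²) = 0.70489. Lab-frame period = γτ = 1.4098×182 hours = 256.58 hours. Distance = βc × γτ = 0.70489 × 2.998×10⁸ m/s × 923688 s = 1.9520×10^14 m = 1.952×10^11 km.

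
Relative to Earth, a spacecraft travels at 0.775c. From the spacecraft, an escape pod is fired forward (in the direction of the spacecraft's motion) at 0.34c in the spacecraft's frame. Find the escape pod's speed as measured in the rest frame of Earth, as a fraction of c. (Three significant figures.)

0.882c

In units of c, u = (u' + v)/(1 + u'v) with u' = 0.34 and v = 0.775.
Numerator: 0.34 + 0.775 = 1.115. Denominator: 1 + (0.34)(0.775) = 1.2635.
u = 1.115/1.2635 = 0.88247, so the speed is 0.882c.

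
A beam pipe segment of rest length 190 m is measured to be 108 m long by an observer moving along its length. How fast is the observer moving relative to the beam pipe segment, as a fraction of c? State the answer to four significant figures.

Length contraction gives γ = L₀/L = 190/108 = 1.7593.
β = √(1 − 1/γ²) = √0.676912 = 0.8227.

0.8227c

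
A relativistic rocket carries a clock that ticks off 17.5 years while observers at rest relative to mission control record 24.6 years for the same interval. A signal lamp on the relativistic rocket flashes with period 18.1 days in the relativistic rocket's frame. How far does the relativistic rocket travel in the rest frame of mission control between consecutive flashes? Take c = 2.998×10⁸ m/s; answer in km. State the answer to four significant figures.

4.632×10^11 km

The time-dilation ratio gives γ = 24.6/17.5 = 1.40571.
β = √(1 − 1/γ²) = 0.7028. Lab-frame period = γτ = 1.40571×18.1 days = 25.443 days. Distance = βc × γτ = 0.7028 × 2.998×10⁸ m/s × 2198275.2 s = 4.6318×10^14 m = 4.632×10^11 km.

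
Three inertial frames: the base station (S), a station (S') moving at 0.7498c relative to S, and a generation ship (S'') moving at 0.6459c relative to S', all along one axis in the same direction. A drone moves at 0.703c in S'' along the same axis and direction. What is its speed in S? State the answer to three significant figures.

0.989c

Apply u = (u'+v)/(1+u'v) twice. Drone in the station frame: (0.703+0.6459)/(1+0.703·0.6459) = 1.3489/1.4540677 = 0.92767c.
That velocity, transformed to the rest frame of the base station: (0.92767+0.7498)/(1+0.92767·0.7498) = 1.67747/1.695566966 = 0.98933c.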